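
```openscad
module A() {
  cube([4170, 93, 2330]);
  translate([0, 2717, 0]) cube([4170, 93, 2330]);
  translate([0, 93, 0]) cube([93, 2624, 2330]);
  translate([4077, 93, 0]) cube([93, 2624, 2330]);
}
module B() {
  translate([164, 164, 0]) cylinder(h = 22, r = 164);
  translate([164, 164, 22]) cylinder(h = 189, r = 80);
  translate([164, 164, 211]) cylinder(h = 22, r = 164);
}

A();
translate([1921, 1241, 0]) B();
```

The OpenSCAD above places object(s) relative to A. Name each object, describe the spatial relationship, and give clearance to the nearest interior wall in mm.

Clearances: x = 1828, y = 1148; minimum 1148 mm.

A is a house frame. B is a spool. The spool sits inside the house frame, centred. The clearance to the nearest interior wall is 1148 mm.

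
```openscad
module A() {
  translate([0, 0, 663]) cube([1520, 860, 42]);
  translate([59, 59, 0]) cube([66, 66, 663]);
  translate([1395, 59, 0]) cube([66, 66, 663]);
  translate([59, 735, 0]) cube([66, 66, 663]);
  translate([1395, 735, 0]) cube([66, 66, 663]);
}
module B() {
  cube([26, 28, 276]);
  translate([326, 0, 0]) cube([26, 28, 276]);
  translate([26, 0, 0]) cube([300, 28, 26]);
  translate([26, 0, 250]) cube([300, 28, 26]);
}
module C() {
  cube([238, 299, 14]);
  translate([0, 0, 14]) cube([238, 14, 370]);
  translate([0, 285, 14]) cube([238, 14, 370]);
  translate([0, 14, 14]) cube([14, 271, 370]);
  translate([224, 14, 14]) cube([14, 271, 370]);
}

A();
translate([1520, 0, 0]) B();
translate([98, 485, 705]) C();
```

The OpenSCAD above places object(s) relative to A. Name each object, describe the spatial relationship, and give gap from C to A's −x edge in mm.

A is a table. B is a picture frame. C is an open box. The picture frame is against the table's +x side, with their −y faces flush. The open box is on top of the table. The gap from the open box to the table's −x edge is 98 mm.

The open box's min-x is at 98; the table's min-x is 0; gap = 98 mm.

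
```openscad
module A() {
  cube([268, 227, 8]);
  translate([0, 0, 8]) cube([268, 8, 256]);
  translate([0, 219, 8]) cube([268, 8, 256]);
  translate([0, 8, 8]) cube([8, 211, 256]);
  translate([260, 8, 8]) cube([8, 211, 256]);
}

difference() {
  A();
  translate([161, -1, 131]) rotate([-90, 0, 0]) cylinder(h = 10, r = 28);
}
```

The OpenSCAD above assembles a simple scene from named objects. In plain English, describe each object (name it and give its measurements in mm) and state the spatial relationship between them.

A is an open-topped rectangular box: outside dimensions 268×227×264 mm, with a uniform wall and base thickness of 8 mm. The base is a full 268×227 slab on the floor; four walls sit on top of the base. The front and back walls (the −y and +y sides) span the full width; the two side walls fit between them.

The open box has a circular hole of radius 28 mm through its front wall, centred at (x = 161, z = 131).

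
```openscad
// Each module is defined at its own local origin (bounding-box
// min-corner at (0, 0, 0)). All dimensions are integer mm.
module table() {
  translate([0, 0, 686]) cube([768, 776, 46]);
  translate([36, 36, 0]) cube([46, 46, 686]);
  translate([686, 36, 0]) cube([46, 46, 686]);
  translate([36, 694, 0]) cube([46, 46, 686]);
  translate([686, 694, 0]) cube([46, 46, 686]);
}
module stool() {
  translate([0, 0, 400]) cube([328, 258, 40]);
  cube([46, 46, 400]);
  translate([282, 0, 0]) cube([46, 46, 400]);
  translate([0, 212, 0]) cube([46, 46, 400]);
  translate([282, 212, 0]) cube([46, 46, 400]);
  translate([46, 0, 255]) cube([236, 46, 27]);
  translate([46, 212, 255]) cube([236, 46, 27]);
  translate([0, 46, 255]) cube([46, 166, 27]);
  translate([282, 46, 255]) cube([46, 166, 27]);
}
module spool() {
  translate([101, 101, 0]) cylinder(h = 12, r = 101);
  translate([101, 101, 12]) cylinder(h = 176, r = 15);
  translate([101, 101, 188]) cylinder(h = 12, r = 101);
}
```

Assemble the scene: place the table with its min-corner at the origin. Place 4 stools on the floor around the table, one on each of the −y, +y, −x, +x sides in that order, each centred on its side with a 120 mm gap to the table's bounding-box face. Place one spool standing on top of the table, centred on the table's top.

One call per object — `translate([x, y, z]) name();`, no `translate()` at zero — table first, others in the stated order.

table();
translate([220, -378, 0]) stool();
translate([220, 896, 0]) stool();
translate([-448, 259, 0]) stool();
translate([888, 259, 0]) stool();
translate([283, 287, 732]) spool();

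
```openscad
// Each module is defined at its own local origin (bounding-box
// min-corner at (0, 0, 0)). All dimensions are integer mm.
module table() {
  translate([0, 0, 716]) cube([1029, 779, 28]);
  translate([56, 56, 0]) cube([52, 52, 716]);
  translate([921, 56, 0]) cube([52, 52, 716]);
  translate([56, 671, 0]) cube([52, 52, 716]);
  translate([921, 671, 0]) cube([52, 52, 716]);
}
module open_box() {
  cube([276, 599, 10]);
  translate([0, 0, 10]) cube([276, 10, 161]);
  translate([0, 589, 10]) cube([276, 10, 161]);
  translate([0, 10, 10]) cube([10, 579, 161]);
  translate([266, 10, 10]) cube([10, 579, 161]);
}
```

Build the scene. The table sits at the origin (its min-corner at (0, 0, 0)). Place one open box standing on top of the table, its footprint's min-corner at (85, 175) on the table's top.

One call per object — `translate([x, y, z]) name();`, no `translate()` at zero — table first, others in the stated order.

table();
translate([85, 175, 744]) open_box();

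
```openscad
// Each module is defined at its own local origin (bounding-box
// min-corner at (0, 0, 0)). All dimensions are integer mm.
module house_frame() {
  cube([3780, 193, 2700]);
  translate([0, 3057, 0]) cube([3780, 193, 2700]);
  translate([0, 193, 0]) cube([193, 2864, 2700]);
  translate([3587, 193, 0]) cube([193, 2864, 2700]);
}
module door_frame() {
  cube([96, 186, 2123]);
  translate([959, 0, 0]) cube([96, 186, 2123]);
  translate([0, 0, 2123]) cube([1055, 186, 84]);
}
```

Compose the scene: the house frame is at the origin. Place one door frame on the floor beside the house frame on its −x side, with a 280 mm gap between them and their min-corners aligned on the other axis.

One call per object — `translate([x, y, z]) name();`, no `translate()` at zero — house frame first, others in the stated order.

house_frame();
translate([-1335, 0, 0]) door_frame();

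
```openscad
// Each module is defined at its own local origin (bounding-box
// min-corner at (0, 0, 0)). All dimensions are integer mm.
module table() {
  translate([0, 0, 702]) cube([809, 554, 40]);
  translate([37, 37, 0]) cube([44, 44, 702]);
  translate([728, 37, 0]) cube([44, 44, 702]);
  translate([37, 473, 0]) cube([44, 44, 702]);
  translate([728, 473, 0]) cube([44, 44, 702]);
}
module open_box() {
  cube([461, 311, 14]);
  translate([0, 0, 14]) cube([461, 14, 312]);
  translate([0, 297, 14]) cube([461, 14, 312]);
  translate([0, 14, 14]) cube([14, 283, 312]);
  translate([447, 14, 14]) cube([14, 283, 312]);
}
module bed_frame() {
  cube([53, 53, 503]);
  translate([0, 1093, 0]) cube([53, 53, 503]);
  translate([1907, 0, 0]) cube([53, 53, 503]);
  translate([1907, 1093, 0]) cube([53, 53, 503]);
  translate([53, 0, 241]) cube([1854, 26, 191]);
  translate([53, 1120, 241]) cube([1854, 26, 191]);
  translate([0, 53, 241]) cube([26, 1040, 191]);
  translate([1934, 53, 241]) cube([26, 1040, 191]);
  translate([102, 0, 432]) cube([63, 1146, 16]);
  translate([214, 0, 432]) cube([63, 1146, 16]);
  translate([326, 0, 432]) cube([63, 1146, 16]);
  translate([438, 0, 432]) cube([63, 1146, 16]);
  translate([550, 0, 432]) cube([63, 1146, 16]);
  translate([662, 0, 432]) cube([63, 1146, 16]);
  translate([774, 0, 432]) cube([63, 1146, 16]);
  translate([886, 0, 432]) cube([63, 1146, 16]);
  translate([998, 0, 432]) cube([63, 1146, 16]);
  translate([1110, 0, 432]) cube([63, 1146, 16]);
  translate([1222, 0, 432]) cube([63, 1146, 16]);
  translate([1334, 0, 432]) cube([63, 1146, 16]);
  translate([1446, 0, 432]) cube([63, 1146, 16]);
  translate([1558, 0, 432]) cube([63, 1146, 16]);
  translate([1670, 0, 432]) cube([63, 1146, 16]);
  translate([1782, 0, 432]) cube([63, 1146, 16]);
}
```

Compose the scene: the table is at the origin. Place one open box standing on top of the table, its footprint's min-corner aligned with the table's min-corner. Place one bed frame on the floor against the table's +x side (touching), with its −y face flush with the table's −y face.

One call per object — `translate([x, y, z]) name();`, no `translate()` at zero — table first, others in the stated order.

table();
translate([0, 0, 742]) open_box();
translate([809, 0, 0]) bed_frame();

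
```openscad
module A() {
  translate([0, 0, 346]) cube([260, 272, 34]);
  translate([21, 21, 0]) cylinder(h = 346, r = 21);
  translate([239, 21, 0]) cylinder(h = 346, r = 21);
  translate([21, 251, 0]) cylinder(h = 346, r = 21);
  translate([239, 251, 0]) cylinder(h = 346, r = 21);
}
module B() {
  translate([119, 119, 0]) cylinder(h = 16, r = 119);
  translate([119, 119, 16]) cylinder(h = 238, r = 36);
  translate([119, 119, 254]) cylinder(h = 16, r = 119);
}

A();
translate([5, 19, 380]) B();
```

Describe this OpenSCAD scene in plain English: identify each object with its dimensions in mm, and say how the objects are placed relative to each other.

A is a four-legged stool. The seat is a 260×272×34 mm slab whose top surface is at z = 380 mm; four round legs, each 42 mm in diameter, run from the floor (z = 0) to the underside of the seat, each leg's axis is inset half a diameter from the nearest pair of seat edges (so the leg's bounding box is flush with the corner).

B is a spool: two coaxial disc flanges of radius 119 mm and thickness 16 mm, joined by a core cylinder of radius 36 mm and height 238 mm. The lower flange rests on z = 0 and the three cylinders share a vertical axis.

The spool is on top of the stool.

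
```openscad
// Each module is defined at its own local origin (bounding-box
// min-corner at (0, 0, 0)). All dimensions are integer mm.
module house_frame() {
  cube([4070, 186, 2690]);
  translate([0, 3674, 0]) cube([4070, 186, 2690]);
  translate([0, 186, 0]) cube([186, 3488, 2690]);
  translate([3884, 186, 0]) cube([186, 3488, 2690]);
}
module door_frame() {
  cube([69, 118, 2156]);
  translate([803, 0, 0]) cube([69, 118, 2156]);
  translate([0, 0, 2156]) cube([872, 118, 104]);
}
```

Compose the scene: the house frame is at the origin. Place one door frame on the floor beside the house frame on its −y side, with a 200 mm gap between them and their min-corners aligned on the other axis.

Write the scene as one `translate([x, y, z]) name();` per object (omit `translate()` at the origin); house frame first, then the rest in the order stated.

house_frame();
translate([0, -318, 0]) door_frame();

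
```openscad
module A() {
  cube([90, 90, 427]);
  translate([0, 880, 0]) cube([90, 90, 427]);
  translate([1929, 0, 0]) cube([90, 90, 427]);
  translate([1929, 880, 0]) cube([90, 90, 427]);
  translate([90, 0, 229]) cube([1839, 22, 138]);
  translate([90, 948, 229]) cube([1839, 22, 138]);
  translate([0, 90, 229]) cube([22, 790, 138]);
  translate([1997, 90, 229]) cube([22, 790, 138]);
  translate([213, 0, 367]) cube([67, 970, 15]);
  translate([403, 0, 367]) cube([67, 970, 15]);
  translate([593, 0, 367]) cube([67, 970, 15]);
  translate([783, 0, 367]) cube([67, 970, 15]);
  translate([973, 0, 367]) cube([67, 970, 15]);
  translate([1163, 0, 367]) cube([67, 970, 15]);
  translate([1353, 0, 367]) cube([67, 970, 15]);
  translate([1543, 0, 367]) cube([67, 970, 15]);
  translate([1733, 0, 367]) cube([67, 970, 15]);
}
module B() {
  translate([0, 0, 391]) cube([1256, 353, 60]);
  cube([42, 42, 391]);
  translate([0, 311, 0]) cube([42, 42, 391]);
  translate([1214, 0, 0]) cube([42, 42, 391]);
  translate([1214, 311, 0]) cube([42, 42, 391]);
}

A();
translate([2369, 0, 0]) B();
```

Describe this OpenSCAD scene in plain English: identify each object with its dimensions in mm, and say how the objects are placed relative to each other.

A is a bed frame 2019 mm long (x) by 970 mm wide (y). Four 90×90 mm corner posts, 427 mm tall, at the corners of the footprint. Four rails of 22 mm thickness and 138 mm height run between adjacent posts with their undersides at z = 229 mm, their outer faces flush with the outside of the frame (the two x-running rails run between the posts' inner faces; the two y-running rails run between the posts' inner faces). 9 slats, each 67 mm wide (x) and 15 mm thick, lie across the top of the two x-running rails, running the full 970 mm width of the frame in y; the slats are evenly spaced along x between the inner faces of the end posts with equal gaps (rounded down to the nearest mm) at the −x end and between each pair — any rounding remainder accumulates at the +x end.

B is a bench: a 1256×353 mm seat slab, 60 mm thick, top at z = 451 mm, on four 42×42 mm square legs flush with the seat corners and standing on z = 0.

The bench is on the floor beside the bed frame on its +x side.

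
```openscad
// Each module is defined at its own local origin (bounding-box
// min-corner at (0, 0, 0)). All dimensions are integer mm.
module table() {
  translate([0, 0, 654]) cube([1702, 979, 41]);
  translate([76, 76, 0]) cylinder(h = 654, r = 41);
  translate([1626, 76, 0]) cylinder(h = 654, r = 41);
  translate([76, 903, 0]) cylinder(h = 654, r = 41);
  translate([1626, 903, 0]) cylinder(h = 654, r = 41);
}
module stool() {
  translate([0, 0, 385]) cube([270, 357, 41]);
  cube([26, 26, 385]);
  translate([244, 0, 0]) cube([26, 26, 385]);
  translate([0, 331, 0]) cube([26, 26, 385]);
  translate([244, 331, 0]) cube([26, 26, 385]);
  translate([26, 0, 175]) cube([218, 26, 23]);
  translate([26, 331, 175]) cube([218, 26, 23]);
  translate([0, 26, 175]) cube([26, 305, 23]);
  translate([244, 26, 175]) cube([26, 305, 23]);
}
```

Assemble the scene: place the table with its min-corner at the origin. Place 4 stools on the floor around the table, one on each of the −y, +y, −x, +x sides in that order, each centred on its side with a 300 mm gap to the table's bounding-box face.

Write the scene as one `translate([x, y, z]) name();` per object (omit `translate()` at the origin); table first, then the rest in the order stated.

table();
translate([716, -657, 0]) stool();
translate([716, 1279, 0]) stool();
translate([-570, 311, 0]) stool();
translate([2002, 311, 0]) stool();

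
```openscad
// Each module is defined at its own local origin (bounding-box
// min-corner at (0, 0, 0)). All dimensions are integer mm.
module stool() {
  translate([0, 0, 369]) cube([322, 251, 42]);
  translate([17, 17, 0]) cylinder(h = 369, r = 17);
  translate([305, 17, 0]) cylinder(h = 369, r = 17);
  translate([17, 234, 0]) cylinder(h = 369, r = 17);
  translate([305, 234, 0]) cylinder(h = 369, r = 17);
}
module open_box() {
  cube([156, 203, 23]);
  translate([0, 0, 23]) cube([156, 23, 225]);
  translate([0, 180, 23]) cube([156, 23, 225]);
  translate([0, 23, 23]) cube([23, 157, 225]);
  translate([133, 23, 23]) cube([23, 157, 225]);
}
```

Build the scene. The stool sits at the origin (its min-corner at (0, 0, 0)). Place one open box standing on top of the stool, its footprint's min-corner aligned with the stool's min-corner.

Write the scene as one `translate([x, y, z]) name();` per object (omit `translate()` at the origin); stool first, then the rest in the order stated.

stool();
translate([0, 0, 411]) open_box();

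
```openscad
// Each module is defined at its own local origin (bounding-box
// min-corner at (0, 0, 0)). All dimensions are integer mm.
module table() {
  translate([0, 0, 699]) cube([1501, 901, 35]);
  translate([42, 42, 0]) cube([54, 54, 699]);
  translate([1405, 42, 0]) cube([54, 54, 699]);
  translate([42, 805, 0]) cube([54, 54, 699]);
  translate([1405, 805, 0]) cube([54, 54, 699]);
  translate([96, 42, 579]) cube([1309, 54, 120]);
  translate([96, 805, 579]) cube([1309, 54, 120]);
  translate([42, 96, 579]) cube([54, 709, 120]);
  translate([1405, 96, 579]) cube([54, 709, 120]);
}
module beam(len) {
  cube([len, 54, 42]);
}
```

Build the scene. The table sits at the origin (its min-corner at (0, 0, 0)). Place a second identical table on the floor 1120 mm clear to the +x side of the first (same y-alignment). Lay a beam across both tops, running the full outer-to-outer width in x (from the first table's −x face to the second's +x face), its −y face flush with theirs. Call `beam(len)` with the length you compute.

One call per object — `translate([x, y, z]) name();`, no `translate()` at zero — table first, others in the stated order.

table();
translate([2621, 0, 0]) table();
translate([0, 0, 734]) beam(4122);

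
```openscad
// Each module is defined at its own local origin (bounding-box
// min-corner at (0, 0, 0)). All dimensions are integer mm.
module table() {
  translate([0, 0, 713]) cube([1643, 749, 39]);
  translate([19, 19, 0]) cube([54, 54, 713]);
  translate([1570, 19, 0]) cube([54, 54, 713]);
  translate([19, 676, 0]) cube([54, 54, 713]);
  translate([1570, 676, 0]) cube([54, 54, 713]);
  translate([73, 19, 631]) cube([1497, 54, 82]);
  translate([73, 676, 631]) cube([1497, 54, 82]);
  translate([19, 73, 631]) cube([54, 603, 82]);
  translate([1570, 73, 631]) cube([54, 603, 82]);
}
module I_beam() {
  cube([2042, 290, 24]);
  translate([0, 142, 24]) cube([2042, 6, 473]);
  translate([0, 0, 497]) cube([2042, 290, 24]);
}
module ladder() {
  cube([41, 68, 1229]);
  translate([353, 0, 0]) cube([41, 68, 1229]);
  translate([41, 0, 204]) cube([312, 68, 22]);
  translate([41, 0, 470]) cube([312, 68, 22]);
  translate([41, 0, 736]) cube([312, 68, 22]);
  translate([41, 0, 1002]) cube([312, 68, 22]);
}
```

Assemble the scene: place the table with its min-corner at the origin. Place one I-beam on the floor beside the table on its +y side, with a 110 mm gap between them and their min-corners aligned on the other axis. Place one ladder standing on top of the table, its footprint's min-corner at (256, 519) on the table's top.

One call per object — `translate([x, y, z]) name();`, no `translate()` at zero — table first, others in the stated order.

table();
translate([0, 859, 0]) I_beam();
translate([256, 519, 752]) ladder();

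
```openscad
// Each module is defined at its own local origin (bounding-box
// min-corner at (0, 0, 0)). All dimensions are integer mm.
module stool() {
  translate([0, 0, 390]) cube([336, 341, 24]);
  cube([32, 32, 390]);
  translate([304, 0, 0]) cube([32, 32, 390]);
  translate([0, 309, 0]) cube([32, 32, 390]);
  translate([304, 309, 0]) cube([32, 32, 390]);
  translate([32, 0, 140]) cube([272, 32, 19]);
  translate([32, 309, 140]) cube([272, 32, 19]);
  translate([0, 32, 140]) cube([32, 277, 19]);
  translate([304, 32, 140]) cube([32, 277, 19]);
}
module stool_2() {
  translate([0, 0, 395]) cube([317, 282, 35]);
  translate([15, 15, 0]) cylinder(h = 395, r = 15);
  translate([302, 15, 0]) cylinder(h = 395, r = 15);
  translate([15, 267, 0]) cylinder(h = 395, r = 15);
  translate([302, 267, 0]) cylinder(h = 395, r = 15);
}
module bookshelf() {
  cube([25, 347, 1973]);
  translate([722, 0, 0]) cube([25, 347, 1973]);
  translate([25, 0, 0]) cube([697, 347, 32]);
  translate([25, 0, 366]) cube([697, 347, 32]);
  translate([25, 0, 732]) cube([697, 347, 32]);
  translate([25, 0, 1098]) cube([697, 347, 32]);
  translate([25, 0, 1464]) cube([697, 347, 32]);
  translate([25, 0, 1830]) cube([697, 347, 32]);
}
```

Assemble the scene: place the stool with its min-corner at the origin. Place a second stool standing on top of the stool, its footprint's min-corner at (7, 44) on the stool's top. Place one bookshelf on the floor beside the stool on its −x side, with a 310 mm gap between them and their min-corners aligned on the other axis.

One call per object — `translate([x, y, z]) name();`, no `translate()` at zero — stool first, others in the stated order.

stool();
translate([7, 44, 414]) stool_2();
translate([-1057, 0, 0]) bookshelf();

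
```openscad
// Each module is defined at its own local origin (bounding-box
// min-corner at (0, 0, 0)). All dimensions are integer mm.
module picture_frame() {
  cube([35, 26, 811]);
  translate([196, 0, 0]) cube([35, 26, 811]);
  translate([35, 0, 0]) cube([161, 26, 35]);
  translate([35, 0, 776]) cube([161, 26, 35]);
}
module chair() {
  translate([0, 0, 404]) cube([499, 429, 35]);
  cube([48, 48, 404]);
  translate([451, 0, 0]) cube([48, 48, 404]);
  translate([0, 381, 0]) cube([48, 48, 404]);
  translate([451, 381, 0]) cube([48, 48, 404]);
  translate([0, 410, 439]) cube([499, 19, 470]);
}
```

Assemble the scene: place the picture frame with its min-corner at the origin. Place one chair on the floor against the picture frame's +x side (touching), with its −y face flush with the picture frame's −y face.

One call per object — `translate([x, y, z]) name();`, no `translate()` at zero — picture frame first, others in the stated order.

picture_frame();
translate([231, 0, 0]) chair();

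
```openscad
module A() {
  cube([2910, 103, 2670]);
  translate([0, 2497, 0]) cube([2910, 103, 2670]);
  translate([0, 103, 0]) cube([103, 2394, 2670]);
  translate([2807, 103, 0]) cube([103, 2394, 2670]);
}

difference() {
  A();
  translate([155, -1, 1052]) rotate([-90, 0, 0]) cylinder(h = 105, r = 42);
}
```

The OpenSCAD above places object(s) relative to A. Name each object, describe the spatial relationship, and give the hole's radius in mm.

A is a house frame. The house frame has a circular hole through its front wall. The hole's radius is 42 mm.

The subtracted cylinder has r = 42 mm.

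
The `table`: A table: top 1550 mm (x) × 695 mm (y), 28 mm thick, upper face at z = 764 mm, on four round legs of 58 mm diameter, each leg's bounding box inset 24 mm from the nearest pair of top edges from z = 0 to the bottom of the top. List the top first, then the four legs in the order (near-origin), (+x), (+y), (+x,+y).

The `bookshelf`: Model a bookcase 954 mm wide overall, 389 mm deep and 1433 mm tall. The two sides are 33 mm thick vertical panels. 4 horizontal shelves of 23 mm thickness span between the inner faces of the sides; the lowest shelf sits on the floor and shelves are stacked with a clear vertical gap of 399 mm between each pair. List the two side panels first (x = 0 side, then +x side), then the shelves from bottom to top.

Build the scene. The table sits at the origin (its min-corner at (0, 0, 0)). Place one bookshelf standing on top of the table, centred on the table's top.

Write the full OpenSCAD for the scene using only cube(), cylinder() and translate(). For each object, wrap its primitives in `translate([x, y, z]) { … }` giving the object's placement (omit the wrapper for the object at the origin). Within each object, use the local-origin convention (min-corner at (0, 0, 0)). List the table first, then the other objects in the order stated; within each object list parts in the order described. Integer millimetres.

translate([0, 0, 736]) cube([1550, 695, 28]);
translate([53, 53, 0]) cylinder(h = 736, r = 29);
translate([1497, 53, 0]) cylinder(h = 736, r = 29);
translate([53, 642, 0]) cylinder(h = 736, r = 29);
translate([1497, 642, 0]) cylinder(h = 736, r = 29);
translate([298, 153, 764]) {
  cube([33, 389, 1433]);
  translate([921, 0, 0]) cube([33, 389, 1433]);
  translate([33, 0, 0]) cube([888, 389, 23]);
  translate([33, 0, 422]) cube([888, 389, 23]);
  translate([33, 0, 844]) cube([888, 389, 23]);
  translate([33, 0, 1266]) cube([888, 389, 23]);
}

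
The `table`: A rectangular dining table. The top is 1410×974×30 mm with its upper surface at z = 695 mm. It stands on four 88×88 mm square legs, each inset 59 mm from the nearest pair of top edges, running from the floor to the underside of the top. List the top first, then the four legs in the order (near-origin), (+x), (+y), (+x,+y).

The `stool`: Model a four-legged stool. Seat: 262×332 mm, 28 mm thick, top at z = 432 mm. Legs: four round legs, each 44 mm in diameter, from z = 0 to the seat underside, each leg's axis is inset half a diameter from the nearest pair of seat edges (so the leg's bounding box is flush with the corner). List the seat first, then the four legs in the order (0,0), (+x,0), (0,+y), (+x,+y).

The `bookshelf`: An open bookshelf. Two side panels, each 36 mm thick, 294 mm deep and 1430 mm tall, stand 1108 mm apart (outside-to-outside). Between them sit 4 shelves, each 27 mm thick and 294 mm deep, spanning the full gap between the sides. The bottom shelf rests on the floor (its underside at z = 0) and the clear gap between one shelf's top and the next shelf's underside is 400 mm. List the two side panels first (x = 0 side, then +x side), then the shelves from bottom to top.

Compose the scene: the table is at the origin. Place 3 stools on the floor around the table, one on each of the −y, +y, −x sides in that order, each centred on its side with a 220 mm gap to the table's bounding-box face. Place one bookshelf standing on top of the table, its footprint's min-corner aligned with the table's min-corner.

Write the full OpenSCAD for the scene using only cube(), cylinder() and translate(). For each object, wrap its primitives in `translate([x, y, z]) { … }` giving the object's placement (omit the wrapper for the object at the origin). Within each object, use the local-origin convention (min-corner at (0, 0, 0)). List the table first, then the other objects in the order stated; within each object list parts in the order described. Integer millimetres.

translate([0, 0, 665]) cube([1410, 974, 30]);
translate([59, 59, 0]) cube([88, 88, 665]);
translate([1263, 59, 0]) cube([88, 88, 665]);
translate([59, 827, 0]) cube([88, 88, 665]);
translate([1263, 827, 0]) cube([88, 88, 665]);
translate([574, -552, 0]) {
  translate([0, 0, 404]) cube([262, 332, 28]);
  translate([22, 22, 0]) cylinder(h = 404, r = 22);
  translate([240, 22, 0]) cylinder(h = 404, r = 22);
  translate([22, 310, 0]) cylinder(h = 404, r = 22);
  translate([240, 310, 0]) cylinder(h = 404, r = 22);
}
translate([574, 1194, 0]) {
  translate([0, 0, 404]) cube([262, 332, 28]);
  translate([22, 22, 0]) cylinder(h = 404, r = 22);
  translate([240, 22, 0]) cylinder(h = 404, r = 22);
  translate([22, 310, 0]) cylinder(h = 404, r = 22);
  translate([240, 310, 0]) cylinder(h = 404, r = 22);
}
translate([-482, 321, 0]) {
  translate([0, 0, 404]) cube([262, 332, 28]);
  translate([22, 22, 0]) cylinder(h = 404, r = 22);
  translate([240, 22, 0]) cylinder(h = 404, r = 22);
  translate([22, 310, 0]) cylinder(h = 404, r = 22);
  translate([240, 310, 0]) cylinder(h = 404, r = 22);
}
translate([0, 0, 695]) {
  cube([36, 294, 1430]);
  translate([1072, 0, 0]) cube([36, 294, 1430]);
  translate([36, 0, 0]) cube([1036, 294, 27]);
  translate([36, 0, 427]) cube([1036, 294, 27]);
  translate([36, 0, 854]) cube([1036, 294, 27]);
  translate([36, 0, 1281]) cube([1036, 294, 27]);
}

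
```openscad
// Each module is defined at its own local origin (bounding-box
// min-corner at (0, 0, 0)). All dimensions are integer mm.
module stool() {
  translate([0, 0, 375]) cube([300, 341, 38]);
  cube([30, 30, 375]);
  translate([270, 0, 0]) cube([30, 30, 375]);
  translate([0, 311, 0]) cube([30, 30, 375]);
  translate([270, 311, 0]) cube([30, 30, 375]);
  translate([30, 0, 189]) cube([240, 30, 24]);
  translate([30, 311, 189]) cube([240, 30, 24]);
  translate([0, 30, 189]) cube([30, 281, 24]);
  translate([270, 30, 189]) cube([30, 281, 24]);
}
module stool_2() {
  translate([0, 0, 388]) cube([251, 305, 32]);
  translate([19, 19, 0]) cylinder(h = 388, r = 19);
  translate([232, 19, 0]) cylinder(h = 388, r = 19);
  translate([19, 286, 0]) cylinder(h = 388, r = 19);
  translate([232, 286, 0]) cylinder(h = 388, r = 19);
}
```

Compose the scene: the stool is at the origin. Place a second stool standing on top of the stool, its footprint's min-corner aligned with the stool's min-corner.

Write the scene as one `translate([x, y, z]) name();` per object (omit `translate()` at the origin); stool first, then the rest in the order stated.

stool();
translate([0, 0, 413]) stool_2();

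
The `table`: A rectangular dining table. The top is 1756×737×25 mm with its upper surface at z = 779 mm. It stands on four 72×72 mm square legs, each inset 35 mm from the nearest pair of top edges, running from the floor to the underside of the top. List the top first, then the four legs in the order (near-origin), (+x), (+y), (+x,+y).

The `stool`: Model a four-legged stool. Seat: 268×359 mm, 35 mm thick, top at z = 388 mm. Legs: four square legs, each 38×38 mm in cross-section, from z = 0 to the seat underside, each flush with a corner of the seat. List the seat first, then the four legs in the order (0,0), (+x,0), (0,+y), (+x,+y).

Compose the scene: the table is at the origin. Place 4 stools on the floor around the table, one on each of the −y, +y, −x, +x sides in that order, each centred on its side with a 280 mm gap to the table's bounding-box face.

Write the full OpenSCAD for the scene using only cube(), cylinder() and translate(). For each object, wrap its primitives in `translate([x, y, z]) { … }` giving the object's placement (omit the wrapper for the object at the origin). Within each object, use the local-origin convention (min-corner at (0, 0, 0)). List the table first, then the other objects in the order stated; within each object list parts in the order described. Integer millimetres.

translate([0, 0, 754]) cube([1756, 737, 25]);
translate([35, 35, 0]) cube([72, 72, 754]);
translate([1649, 35, 0]) cube([72, 72, 754]);
translate([35, 630, 0]) cube([72, 72, 754]);
translate([1649, 630, 0]) cube([72, 72, 754]);
translate([744, -639, 0]) {
  translate([0, 0, 353]) cube([268, 359, 35]);
  cube([38, 38, 353]);
  translate([230, 0, 0]) cube([38, 38, 353]);
  translate([0, 321, 0]) cube([38, 38, 353]);
  translate([230, 321, 0]) cube([38, 38, 353]);
}
translate([744, 1017, 0]) {
  translate([0, 0, 353]) cube([268, 359, 35]);
  cube([38, 38, 353]);
  translate([230, 0, 0]) cube([38, 38, 353]);
  translate([0, 321, 0]) cube([38, 38, 353]);
  translate([230, 321, 0]) cube([38, 38, 353]);
}
translate([-548, 189, 0]) {
  translate([0, 0, 353]) cube([268, 359, 35]);
  cube([38, 38, 353]);
  translate([230, 0, 0]) cube([38, 38, 353]);
  translate([0, 321, 0]) cube([38, 38, 353]);
  translate([230, 321, 0]) cube([38, 38, 353]);
}
translate([2036, 189, 0]) {
  translate([0, 0, 353]) cube([268, 359, 35]);
  cube([38, 38, 353]);
  translate([230, 0, 0]) cube([38, 38, 353]);
  translate([0, 321, 0]) cube([38, 38, 353]);
  translate([230, 321, 0]) cube([38, 38, 353]);
}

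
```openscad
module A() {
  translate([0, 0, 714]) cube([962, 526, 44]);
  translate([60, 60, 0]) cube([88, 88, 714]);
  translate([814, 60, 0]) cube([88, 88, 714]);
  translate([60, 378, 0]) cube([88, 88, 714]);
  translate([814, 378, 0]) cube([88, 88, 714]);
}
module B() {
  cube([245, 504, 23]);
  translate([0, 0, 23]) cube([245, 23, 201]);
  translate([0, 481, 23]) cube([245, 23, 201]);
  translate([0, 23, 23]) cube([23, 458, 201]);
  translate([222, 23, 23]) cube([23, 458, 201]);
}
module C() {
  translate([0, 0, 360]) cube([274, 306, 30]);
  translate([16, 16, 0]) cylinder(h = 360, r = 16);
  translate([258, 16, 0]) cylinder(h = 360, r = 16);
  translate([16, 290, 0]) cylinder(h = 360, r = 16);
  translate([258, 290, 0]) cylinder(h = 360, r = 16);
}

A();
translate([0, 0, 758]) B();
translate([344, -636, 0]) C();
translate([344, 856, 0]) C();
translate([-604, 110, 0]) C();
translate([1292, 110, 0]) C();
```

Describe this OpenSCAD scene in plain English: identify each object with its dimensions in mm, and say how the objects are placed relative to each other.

A is a table with a 962×526 mm rectangular top, 44 mm thick, top surface at z = 758 mm, supported by four 88×88 mm square legs, each inset 60 mm from the nearest pair of top edges, running from the floor.

B is an open storage box with external size 245×504×224 mm and wall thickness 23 mm (the base is also 23 mm thick). The base covers the whole footprint; the four walls stand on the base, with the y-facing walls full-width and the x-facing walls fitting between their inner faces.

C is a simple wooden stool: a rectangular seat 274 mm (x) by 306 mm (y), 30 mm thick, top face at z = 390 mm, on four round legs, each 32 mm in diameter. The legs rest on z = 0, each leg's axis is inset half a diameter from the nearest pair of seat edges (so the leg's bounding box is flush with the corner).

The open box is on top of the table. Four stools sit around the table at the −y, +y, −x, +x sides.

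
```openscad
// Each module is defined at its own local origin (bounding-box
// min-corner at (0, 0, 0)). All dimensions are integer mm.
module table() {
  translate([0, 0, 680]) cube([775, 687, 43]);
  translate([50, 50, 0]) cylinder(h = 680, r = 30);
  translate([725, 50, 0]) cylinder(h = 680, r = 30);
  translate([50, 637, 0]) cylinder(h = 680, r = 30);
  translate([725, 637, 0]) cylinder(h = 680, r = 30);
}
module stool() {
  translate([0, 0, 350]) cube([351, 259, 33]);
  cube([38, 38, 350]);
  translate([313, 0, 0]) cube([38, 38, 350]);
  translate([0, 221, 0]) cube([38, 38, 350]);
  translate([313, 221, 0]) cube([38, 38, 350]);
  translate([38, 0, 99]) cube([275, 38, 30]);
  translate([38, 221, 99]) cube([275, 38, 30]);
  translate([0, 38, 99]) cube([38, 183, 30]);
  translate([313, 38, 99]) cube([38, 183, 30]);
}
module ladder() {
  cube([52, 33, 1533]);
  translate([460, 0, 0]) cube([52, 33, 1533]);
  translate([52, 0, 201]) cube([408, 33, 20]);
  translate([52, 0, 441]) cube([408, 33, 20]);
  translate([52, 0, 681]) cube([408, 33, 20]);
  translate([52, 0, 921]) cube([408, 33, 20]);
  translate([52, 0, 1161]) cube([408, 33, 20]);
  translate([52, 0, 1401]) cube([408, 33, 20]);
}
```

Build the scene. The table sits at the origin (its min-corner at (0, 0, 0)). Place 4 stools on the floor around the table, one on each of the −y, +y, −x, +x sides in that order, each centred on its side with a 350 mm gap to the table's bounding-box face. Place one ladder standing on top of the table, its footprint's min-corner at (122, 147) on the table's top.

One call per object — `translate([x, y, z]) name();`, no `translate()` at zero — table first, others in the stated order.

table();
translate([212, -609, 0]) stool();
translate([212, 1037, 0]) stool();
translate([-701, 214, 0]) stool();
translate([1125, 214, 0]) stool();
translate([122, 147, 723]) ladder();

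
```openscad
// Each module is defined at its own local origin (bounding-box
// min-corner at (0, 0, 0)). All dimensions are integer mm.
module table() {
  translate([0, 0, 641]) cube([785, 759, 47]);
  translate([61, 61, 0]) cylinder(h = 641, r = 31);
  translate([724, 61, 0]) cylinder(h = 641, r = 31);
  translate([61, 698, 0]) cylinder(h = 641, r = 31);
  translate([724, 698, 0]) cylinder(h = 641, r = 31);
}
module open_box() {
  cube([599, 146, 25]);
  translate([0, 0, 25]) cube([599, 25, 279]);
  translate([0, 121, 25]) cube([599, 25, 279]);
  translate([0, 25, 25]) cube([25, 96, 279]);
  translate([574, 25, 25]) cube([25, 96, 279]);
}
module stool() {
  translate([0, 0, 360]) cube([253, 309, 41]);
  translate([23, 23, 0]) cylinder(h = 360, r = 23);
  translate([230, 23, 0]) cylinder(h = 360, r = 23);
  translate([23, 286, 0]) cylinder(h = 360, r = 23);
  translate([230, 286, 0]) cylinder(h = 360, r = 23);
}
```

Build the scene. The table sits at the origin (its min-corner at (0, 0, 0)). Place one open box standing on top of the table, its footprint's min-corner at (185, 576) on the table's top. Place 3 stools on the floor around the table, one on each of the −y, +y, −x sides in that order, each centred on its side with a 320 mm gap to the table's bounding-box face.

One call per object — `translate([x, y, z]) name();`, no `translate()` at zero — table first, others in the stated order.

table();
translate([185, 576, 688]) open_box();
translate([266, -629, 0]) stool();
translate([266, 1079, 0]) stool();
translate([-573, 225, 0]) stool();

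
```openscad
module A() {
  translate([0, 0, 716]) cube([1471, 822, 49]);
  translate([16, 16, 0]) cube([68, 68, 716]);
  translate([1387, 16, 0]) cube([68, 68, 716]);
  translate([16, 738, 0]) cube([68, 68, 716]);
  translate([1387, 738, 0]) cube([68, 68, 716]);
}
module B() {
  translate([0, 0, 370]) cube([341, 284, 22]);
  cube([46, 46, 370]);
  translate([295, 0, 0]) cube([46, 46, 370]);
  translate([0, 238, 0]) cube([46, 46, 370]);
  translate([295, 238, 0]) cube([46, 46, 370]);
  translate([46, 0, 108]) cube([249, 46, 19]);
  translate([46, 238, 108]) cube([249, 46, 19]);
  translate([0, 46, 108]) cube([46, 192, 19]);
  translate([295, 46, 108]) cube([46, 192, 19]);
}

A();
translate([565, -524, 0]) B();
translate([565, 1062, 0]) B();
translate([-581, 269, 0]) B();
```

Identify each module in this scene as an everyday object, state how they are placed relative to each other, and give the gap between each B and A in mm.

A is a table. B is a stool. Three stools sit around the table at the −y, +y, −x sides. The gap between each stool and the table is 240 mm.

Each stool's nearest face is 240 mm from the table's bounding box.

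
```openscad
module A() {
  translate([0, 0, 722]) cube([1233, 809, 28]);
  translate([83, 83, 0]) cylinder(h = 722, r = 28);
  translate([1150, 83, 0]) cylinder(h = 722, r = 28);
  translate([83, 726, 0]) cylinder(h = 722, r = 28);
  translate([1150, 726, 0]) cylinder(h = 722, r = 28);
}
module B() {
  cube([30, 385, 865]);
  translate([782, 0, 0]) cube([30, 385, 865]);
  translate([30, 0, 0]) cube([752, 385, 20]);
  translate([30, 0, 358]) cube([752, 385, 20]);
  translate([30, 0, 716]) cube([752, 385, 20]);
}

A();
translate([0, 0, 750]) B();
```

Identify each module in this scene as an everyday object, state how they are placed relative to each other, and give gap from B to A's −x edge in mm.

The bookshelf's min-x is at 0; the table's min-x is 0; gap = 0 mm.

A is a table. B is a bookshelf. The bookshelf is on top of the table. The gap from the bookshelf to the table's −x edge is 0 mm.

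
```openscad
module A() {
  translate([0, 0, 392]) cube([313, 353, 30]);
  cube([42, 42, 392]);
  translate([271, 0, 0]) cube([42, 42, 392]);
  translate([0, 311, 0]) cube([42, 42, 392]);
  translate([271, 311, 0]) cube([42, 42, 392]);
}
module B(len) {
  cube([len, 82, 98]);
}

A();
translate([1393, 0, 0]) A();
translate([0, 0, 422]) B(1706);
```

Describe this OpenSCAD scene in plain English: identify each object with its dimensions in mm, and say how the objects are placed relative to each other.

A is a simple wooden stool: a rectangular seat 313 mm (x) by 353 mm (y), 30 mm thick, top face at z = 422 mm, on four square legs, each 42×42 mm in cross-section. The legs rest on z = 0, each flush with a corner of the seat.

B is a rectangular beam 1706 mm long (x), 82 mm deep (y), 98 mm thick (z).

The beam spans the tops of two stools placed 1080 mm apart, resting at z = 422 mm.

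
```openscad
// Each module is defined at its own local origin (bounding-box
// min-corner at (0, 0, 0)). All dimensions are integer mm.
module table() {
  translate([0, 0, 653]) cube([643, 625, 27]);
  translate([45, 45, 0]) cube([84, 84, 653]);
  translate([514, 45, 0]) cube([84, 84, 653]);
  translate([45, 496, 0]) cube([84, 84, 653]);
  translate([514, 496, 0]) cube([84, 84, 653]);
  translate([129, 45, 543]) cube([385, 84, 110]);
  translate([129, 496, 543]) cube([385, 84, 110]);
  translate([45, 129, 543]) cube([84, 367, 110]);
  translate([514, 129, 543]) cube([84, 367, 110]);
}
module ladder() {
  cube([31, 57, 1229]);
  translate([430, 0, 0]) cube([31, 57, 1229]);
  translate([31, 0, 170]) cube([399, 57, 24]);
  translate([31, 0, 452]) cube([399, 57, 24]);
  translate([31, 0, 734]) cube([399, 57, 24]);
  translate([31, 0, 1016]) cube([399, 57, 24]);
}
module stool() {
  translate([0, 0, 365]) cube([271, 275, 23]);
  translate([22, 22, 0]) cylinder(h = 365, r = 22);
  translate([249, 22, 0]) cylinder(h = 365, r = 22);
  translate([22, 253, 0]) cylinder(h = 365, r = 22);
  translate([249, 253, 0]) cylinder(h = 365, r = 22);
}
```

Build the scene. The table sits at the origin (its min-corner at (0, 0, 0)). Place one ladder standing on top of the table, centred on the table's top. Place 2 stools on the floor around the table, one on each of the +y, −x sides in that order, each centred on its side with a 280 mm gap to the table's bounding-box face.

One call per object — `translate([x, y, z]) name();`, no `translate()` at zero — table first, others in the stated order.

table();
translate([91, 284, 680]) ladder();
translate([186, 905, 0]) stool();
translate([-551, 175, 0]) stool();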